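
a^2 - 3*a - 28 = (a - 7)*(a + 4)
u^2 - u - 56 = (u - 8)*(u + 7)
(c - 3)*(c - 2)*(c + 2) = c^3 - 3*c^2 - 4*c + 12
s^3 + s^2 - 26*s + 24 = (s - 4)*(s - 1)*(s + 6)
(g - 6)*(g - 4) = g^2 - 10*g + 24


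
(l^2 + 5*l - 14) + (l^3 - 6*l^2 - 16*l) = l^3 - 5*l^2 - 11*l - 14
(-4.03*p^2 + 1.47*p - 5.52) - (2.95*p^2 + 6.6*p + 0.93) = -6.98*p^2 - 5.13*p - 6.45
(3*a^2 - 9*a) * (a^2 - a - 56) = 3*a^4 - 12*a^3 - 159*a^2 + 504*a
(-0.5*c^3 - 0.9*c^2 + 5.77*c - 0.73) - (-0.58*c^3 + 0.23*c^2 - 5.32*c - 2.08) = 0.08*c^3 - 1.13*c^2 + 11.09*c + 1.35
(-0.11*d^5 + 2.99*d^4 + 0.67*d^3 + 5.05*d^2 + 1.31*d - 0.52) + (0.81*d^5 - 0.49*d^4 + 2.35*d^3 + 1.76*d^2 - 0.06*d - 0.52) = 0.7*d^5 + 2.5*d^4 + 3.02*d^3 + 6.81*d^2 + 1.25*d - 1.04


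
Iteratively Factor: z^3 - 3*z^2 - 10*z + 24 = (z + 3)*(z^2 - 6*z + 8) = (z - 2)*(z + 3)*(z - 4)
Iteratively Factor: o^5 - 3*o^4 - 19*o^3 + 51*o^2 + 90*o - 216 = (o - 2)*(o^4 - o^3 - 21*o^2 + 9*o + 108) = (o - 4)*(o - 2)*(o^3 + 3*o^2 - 9*o - 27) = (o - 4)*(o - 2)*(o + 3)*(o^2 - 9) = (o - 4)*(o - 3)*(o - 2)*(o + 3)*(o + 3)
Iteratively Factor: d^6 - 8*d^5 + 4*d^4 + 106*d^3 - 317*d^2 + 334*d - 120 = (d - 1)*(d^5 - 7*d^4 - 3*d^3 + 103*d^2 - 214*d + 120) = (d - 5)*(d - 1)*(d^4 - 2*d^3 - 13*d^2 + 38*d - 24) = (d - 5)*(d - 1)^2*(d^3 - d^2 - 14*d + 24) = (d - 5)*(d - 1)^2*(d + 4)*(d^2 - 5*d + 6) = (d - 5)*(d - 3)*(d - 1)^2*(d + 4)*(d - 2)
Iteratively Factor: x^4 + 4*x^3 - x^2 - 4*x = (x)*(x^3 + 4*x^2 - x - 4) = x*(x + 1)*(x^2 + 3*x - 4) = x*(x + 1)*(x + 4)*(x - 1)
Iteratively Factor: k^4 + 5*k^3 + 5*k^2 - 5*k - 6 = (k + 1)*(k^3 + 4*k^2 + k - 6) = (k + 1)*(k + 2)*(k^2 + 2*k - 3) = (k - 1)*(k + 1)*(k + 2)*(k + 3)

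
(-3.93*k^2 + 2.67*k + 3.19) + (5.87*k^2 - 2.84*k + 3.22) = 1.94*k^2 - 0.17*k + 6.41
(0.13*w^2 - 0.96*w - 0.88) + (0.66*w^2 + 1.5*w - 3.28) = 0.79*w^2 + 0.54*w - 4.16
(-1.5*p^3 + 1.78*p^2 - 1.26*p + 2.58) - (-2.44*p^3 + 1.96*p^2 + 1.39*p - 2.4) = 0.94*p^3 - 0.18*p^2 - 2.65*p + 4.98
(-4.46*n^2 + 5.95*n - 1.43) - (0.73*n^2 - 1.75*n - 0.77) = -5.19*n^2 + 7.7*n - 0.66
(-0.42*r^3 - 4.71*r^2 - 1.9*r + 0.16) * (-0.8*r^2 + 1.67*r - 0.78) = 0.336*r^5 + 3.0666*r^4 - 6.0181*r^3 + 0.3728*r^2 + 1.7492*r - 0.1248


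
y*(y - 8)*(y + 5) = y^3 - 3*y^2 - 40*y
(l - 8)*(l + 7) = l^2 - l - 56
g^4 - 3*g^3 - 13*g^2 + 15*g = g*(g - 5)*(g - 1)*(g + 3)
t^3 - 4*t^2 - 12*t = t*(t - 6)*(t + 2)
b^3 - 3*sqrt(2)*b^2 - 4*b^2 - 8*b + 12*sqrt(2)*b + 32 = (b - 4)*(b - 4*sqrt(2))*(b + sqrt(2))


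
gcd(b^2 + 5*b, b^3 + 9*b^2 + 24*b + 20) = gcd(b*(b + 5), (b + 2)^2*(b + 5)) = b + 5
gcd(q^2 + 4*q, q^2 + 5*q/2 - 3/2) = 1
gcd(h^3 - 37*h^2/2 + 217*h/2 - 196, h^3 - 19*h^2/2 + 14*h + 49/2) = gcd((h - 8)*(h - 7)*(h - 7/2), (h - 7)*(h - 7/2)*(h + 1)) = h^2 - 21*h/2 + 49/2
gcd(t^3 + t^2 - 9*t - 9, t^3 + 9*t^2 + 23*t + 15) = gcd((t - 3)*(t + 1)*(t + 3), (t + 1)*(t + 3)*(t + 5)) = t^2 + 4*t + 3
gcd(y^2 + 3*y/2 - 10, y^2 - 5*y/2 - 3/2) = 1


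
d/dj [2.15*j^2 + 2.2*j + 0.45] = 4.3*j + 2.2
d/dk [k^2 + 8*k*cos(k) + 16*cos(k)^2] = -8*k*sin(k) + 2*k - 16*sin(2*k) + 8*cos(k)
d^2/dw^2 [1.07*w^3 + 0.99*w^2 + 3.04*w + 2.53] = 6.42*w + 1.98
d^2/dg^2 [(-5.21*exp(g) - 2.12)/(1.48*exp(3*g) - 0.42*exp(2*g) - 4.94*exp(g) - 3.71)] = (-45.647936*exp(6*g) - 32.077224*exp(5*g) - 138.78874*exp(4*g) - 331.57856*exp(3*g) - 69.25086*exp(2*g) + 56.963658*exp(g) - 32.856873)*exp(g)/(3.241792*exp(9*g) - 2.759904*exp(8*g) - 31.678512*exp(7*g) - 6.029016*exp(6*g) + 119.574552*exp(5*g) + 130.035444*exp(4*g) - 105.626228*exp(3*g) - 288.954834*exp(2*g) - 203.983962*exp(g) - 51.064811)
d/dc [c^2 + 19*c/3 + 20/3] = 2*c + 19/3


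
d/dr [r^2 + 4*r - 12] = 2*r + 4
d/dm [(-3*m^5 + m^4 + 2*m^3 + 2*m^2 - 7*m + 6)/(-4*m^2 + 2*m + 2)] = (18*m^6 - 16*m^5 - 16*m^4 + 8*m^3 - 6*m^2 + 28*m - 13)/(2*(4*m^4 - 4*m^3 - 3*m^2 + 2*m + 1))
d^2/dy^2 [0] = 0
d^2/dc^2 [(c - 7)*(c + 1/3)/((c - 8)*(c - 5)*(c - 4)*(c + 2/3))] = 6*(27*c^8 - 801*c^7 + 9305*c^6 - 52067*c^5 + 138548*c^4 - 170368*c^3 + 334604*c^2 - 937616*c + 348736)/(27*c^12 - 1323*c^11 + 28143*c^10 - 339085*c^9 + 2522634*c^8 - 11748132*c^7 + 32321960*c^6 - 40412064*c^5 - 19538304*c^4 + 96546304*c^3 - 9768960*c^2 - 90931200*c - 32768000)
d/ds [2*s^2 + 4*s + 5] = 4*s + 4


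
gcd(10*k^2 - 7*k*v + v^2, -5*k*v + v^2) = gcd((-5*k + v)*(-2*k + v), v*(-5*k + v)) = -5*k + v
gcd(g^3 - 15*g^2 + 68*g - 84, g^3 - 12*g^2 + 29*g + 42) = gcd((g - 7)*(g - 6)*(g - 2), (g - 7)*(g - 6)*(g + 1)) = g^2 - 13*g + 42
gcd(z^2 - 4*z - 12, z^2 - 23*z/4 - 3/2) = z - 6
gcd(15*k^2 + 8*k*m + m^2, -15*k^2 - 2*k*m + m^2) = 3*k + m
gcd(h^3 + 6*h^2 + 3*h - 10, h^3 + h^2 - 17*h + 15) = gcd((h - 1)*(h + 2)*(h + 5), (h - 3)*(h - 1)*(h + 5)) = h^2 + 4*h - 5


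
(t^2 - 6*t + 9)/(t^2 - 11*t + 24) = (t - 3)/(t - 8)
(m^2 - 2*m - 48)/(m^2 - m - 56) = (m + 6)/(m + 7)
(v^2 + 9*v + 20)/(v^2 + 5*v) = (v + 4)/v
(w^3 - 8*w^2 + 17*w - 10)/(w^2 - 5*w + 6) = (w^2 - 6*w + 5)/(w - 3)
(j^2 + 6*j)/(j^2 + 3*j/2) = 2*(j + 6)/(2*j + 3)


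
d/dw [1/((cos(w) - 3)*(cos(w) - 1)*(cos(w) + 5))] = (-3*sin(w)^2 + 2*cos(w) - 14)*sin(w)/((cos(w) - 3)^2*(cos(w) - 1)^2*(cos(w) + 5)^2)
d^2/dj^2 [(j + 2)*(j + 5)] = 2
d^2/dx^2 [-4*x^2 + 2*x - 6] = -8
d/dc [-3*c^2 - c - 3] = -6*c - 1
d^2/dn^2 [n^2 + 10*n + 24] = 2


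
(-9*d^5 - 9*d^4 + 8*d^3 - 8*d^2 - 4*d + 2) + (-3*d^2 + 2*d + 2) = -9*d^5 - 9*d^4 + 8*d^3 - 11*d^2 - 2*d + 4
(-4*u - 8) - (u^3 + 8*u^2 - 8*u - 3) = -u^3 - 8*u^2 + 4*u - 5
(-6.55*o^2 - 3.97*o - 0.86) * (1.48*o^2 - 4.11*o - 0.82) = -9.694*o^4 + 21.0449*o^3 + 20.4149*o^2 + 6.79*o + 0.7052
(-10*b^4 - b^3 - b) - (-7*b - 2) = -10*b^4 - b^3 + 6*b + 2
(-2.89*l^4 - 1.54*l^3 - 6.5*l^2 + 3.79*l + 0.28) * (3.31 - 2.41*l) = 6.9649*l^5 - 5.8545*l^4 + 10.5676*l^3 - 30.6489*l^2 + 11.8701*l + 0.9268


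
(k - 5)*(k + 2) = k^2 - 3*k - 10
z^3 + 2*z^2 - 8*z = z*(z - 2)*(z + 4)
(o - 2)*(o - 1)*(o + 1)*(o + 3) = o^4 + o^3 - 7*o^2 - o + 6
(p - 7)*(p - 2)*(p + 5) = p^3 - 4*p^2 - 31*p + 70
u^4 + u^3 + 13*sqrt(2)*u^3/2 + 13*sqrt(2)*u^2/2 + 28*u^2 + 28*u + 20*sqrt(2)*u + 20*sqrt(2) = (u + 1)*(u + 2*sqrt(2))^2*(u + 5*sqrt(2)/2)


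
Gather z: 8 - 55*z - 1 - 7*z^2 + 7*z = -7*z^2 - 48*z + 7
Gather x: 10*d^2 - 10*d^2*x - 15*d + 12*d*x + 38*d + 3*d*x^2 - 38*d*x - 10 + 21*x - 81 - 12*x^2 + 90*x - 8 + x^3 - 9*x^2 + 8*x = 10*d^2 + 23*d + x^3 + x^2*(3*d - 21) + x*(-10*d^2 - 26*d + 119) - 99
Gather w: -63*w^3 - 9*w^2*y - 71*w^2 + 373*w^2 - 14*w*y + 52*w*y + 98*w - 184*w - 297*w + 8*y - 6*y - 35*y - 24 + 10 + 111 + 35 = -63*w^3 + w^2*(302 - 9*y) + w*(38*y - 383) - 33*y + 132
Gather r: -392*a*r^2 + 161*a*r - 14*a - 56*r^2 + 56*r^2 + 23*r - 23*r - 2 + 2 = -392*a*r^2 + 161*a*r - 14*a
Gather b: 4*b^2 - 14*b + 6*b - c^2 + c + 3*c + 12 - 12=4*b^2 - 8*b - c^2 + 4*c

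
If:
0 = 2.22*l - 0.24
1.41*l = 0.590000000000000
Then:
No Solution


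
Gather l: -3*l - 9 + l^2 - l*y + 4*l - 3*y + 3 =l^2 + l*(1 - y) - 3*y - 6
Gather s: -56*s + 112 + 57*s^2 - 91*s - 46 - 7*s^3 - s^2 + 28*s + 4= -7*s^3 + 56*s^2 - 119*s + 70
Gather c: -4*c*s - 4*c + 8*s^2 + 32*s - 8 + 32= c*(-4*s - 4) + 8*s^2 + 32*s + 24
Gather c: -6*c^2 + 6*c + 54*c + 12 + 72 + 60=-6*c^2 + 60*c + 144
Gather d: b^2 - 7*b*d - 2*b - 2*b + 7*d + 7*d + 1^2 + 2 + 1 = b^2 - 4*b + d*(14 - 7*b) + 4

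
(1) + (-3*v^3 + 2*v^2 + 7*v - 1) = -3*v^3 + 2*v^2 + 7*v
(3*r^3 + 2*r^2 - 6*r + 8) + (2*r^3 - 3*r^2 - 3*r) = 5*r^3 - r^2 - 9*r + 8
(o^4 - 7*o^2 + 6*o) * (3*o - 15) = 3*o^5 - 15*o^4 - 21*o^3 + 123*o^2 - 90*o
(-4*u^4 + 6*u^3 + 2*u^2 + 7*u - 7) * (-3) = 12*u^4 - 18*u^3 - 6*u^2 - 21*u + 21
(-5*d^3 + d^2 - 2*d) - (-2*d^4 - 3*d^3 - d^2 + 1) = 2*d^4 - 2*d^3 + 2*d^2 - 2*d - 1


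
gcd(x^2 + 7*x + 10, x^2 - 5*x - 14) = x + 2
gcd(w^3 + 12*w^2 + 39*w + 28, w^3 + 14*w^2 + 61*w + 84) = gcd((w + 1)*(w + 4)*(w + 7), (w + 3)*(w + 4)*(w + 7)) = w^2 + 11*w + 28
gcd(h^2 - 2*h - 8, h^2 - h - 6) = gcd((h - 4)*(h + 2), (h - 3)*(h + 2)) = h + 2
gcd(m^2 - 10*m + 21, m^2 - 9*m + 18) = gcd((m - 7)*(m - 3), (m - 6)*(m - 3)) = m - 3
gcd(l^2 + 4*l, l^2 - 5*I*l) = l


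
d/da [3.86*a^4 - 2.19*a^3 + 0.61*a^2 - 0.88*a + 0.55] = 15.44*a^3 - 6.57*a^2 + 1.22*a - 0.88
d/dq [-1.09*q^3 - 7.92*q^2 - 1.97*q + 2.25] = -3.27*q^2 - 15.84*q - 1.97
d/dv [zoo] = 0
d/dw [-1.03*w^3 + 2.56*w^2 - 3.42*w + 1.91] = -3.09*w^2 + 5.12*w - 3.42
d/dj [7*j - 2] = 7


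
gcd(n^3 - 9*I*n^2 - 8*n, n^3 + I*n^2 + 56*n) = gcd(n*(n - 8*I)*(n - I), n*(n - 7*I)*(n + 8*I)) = n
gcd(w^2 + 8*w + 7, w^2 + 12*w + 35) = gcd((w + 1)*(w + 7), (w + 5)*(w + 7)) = w + 7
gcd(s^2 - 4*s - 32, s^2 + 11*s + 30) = 1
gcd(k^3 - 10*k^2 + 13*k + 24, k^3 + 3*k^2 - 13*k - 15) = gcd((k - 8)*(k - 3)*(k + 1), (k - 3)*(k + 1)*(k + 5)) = k^2 - 2*k - 3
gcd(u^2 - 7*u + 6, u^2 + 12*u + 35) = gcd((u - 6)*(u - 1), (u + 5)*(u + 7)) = 1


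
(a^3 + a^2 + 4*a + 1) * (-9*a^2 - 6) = -9*a^5 - 9*a^4 - 42*a^3 - 15*a^2 - 24*a - 6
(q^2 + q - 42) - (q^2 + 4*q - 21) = -3*q - 21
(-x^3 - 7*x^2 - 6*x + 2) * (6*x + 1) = -6*x^4 - 43*x^3 - 43*x^2 + 6*x + 2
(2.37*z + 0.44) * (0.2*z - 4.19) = 0.474*z^2 - 9.8423*z - 1.8436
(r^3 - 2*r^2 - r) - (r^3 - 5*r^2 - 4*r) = 3*r^2 + 3*r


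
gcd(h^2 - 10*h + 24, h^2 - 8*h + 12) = h - 6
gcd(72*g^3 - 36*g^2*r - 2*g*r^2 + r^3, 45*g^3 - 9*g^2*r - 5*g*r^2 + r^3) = 1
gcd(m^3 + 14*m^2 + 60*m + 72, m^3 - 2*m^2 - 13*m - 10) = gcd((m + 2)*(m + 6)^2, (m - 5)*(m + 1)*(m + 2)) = m + 2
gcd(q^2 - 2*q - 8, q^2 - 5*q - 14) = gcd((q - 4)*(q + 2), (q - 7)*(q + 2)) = q + 2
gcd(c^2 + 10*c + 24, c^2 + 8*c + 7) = 1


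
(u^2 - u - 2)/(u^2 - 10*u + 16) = (u + 1)/(u - 8)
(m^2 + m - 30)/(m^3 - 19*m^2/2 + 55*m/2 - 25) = 2*(m + 6)/(2*m^2 - 9*m + 10)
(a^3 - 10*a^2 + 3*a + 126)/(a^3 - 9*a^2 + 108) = (a - 7)/(a - 6)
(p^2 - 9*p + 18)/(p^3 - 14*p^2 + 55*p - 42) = (p - 3)/(p^2 - 8*p + 7)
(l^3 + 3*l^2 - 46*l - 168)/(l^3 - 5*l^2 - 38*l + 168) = (l + 4)/(l - 4)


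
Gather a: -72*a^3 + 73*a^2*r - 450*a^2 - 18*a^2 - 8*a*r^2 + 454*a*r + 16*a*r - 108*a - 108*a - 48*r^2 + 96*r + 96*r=-72*a^3 + a^2*(73*r - 468) + a*(-8*r^2 + 470*r - 216) - 48*r^2 + 192*r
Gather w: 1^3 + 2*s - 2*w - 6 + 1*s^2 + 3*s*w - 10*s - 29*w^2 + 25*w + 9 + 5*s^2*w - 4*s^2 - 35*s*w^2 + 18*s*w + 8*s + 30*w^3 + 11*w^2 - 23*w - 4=-3*s^2 + 30*w^3 + w^2*(-35*s - 18) + w*(5*s^2 + 21*s)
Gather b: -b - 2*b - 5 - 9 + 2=-3*b - 12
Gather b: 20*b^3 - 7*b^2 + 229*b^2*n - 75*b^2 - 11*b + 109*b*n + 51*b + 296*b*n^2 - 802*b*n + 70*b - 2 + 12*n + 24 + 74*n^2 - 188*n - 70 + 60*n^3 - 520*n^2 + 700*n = 20*b^3 + b^2*(229*n - 82) + b*(296*n^2 - 693*n + 110) + 60*n^3 - 446*n^2 + 524*n - 48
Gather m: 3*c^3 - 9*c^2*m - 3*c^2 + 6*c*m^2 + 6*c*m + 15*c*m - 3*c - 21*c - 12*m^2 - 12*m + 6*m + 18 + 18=3*c^3 - 3*c^2 - 24*c + m^2*(6*c - 12) + m*(-9*c^2 + 21*c - 6) + 36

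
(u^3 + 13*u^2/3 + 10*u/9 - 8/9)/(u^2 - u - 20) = (u^2 + u/3 - 2/9)/(u - 5)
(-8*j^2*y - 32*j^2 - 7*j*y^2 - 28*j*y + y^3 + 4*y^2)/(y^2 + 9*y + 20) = (-8*j^2 - 7*j*y + y^2)/(y + 5)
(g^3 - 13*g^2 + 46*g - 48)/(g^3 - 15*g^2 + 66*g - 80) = (g - 3)/(g - 5)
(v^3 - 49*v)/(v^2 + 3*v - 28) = v*(v - 7)/(v - 4)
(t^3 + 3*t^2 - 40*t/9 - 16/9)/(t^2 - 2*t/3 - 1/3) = (3*t^2 + 8*t - 16)/(3*(t - 1))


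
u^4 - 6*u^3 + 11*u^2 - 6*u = u*(u - 3)*(u - 2)*(u - 1)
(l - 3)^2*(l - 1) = l^3 - 7*l^2 + 15*l - 9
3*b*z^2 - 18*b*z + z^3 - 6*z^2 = z*(3*b + z)*(z - 6)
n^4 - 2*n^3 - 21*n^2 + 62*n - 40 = (n - 4)*(n - 2)*(n - 1)*(n + 5)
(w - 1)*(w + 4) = w^2 + 3*w - 4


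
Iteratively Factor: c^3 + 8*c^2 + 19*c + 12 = (c + 4)*(c^2 + 4*c + 3) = (c + 3)*(c + 4)*(c + 1)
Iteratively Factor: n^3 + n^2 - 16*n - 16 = (n - 4)*(n^2 + 5*n + 4) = (n - 4)*(n + 4)*(n + 1)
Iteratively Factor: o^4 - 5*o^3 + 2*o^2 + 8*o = (o - 4)*(o^3 - o^2 - 2*o) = (o - 4)*(o - 2)*(o^2 + o) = (o - 4)*(o - 2)*(o + 1)*(o)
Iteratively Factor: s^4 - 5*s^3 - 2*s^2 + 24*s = (s)*(s^3 - 5*s^2 - 2*s + 24) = s*(s + 2)*(s^2 - 7*s + 12) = s*(s - 4)*(s + 2)*(s - 3)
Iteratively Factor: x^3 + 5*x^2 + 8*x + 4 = (x + 2)*(x^2 + 3*x + 2) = (x + 1)*(x + 2)*(x + 2)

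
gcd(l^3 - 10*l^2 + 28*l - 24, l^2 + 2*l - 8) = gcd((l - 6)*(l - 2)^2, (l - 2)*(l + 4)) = l - 2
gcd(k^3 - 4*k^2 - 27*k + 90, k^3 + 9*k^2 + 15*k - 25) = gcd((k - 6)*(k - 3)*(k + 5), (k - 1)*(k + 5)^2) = k + 5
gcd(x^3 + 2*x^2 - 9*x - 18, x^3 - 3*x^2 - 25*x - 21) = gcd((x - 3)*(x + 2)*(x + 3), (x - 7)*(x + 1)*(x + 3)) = x + 3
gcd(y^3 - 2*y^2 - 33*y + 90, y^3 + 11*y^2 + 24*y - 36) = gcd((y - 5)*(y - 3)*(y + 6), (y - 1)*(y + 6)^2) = y + 6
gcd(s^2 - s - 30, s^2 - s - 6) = 1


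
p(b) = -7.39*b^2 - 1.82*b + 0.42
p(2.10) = -35.99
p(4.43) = -152.67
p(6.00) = -276.54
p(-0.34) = 0.18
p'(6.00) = -90.50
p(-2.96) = -58.94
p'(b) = -14.78*b - 1.82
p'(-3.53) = 50.35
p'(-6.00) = 86.86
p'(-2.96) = 41.93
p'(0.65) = -11.43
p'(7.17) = -107.79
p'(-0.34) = 3.21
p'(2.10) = -32.86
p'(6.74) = -101.44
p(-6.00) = -254.70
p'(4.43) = -67.30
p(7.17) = -392.54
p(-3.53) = -85.24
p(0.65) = -3.89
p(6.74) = -347.56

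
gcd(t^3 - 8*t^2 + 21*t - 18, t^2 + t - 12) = t - 3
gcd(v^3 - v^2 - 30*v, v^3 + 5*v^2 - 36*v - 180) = v^2 - v - 30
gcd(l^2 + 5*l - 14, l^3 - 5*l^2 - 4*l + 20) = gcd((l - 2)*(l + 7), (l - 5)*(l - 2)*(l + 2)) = l - 2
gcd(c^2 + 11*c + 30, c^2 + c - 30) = c + 6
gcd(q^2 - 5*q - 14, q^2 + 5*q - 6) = 1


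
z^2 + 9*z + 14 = (z + 2)*(z + 7)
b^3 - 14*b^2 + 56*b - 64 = (b - 8)*(b - 4)*(b - 2)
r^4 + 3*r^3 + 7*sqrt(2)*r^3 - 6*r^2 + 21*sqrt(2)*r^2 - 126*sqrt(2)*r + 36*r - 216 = (r - 3)*(r + 6)*(r + sqrt(2))*(r + 6*sqrt(2))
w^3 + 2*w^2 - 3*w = w*(w - 1)*(w + 3)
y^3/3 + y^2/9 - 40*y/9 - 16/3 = (y/3 + 1)*(y - 4)*(y + 4/3)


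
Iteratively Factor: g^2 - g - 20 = (g + 4)*(g - 5)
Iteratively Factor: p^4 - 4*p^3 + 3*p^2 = (p)*(p^3 - 4*p^2 + 3*p) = p^2*(p^2 - 4*p + 3) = p^2*(p - 3)*(p - 1)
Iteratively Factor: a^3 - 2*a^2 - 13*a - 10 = (a - 5)*(a^2 + 3*a + 2) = (a - 5)*(a + 2)*(a + 1)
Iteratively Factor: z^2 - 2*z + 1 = (z - 1)*(z - 1)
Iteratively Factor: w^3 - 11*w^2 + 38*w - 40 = (w - 4)*(w^2 - 7*w + 10) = (w - 4)*(w - 2)*(w - 5)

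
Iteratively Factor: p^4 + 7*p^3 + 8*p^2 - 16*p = (p - 1)*(p^3 + 8*p^2 + 16*p) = p*(p - 1)*(p^2 + 8*p + 16) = p*(p - 1)*(p + 4)*(p + 4)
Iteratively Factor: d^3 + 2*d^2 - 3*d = (d - 1)*(d^2 + 3*d) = (d - 1)*(d + 3)*(d)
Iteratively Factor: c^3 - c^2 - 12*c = (c)*(c^2 - c - 12) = c*(c - 4)*(c + 3)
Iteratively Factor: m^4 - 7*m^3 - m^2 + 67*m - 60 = (m - 1)*(m^3 - 6*m^2 - 7*m + 60) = (m - 5)*(m - 1)*(m^2 - m - 12) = (m - 5)*(m - 4)*(m - 1)*(m + 3)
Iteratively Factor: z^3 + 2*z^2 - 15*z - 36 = (z + 3)*(z^2 - z - 12) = (z + 3)^2*(z - 4)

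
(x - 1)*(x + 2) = x^2 + x - 2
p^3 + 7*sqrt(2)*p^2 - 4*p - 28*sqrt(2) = (p - 2)*(p + 2)*(p + 7*sqrt(2))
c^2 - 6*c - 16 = (c - 8)*(c + 2)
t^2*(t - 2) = t^3 - 2*t^2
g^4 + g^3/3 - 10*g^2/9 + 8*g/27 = g*(g - 2/3)*(g - 1/3)*(g + 4/3)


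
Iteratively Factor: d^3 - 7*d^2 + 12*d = (d - 3)*(d^2 - 4*d) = d*(d - 3)*(d - 4)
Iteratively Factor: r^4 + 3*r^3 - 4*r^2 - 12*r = (r)*(r^3 + 3*r^2 - 4*r - 12) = r*(r + 3)*(r^2 - 4) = r*(r - 2)*(r + 3)*(r + 2)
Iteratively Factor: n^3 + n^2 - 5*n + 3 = (n - 1)*(n^2 + 2*n - 3) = (n - 1)^2*(n + 3)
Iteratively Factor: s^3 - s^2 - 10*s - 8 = (s + 2)*(s^2 - 3*s - 4) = (s + 1)*(s + 2)*(s - 4)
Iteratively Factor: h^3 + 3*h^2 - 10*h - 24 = (h + 4)*(h^2 - h - 6) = (h + 2)*(h + 4)*(h - 3)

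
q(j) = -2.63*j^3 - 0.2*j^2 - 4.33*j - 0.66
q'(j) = -7.89*j^2 - 0.4*j - 4.33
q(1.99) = -30.79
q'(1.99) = -36.37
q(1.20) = -10.69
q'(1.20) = -16.17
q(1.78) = -23.83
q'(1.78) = -30.04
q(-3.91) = 170.42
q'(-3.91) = -123.39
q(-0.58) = 2.30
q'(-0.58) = -6.75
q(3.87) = -172.85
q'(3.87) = -124.05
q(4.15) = -210.05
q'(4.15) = -141.88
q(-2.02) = 28.95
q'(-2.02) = -35.72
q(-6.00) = 586.20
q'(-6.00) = -285.97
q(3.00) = -86.46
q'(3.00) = -76.54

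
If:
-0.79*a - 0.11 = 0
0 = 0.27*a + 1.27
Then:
No Solution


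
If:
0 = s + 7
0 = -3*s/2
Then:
No Solution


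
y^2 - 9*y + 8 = (y - 8)*(y - 1)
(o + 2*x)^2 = o^2 + 4*o*x + 4*x^2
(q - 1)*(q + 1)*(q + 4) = q^3 + 4*q^2 - q - 4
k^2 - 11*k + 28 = (k - 7)*(k - 4)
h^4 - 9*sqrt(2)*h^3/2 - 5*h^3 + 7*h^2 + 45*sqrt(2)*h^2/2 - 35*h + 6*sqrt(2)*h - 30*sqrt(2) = (h - 5)*(h - 3*sqrt(2))*(h - 2*sqrt(2))*(h + sqrt(2)/2)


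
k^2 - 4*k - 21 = (k - 7)*(k + 3)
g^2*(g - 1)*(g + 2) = g^4 + g^3 - 2*g^2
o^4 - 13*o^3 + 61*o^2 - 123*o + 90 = (o - 5)*(o - 3)^2*(o - 2)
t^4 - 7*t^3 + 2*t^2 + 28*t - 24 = (t - 6)*(t - 2)*(t - 1)*(t + 2)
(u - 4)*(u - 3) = u^2 - 7*u + 12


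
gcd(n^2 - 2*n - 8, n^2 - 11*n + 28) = n - 4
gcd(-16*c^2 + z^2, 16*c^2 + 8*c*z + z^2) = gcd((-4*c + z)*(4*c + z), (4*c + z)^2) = 4*c + z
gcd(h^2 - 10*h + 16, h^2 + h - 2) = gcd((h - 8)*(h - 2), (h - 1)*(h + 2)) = 1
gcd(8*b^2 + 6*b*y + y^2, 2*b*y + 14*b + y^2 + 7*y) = 2*b + y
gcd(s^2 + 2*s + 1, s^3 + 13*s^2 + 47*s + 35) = s + 1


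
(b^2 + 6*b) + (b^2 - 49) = 2*b^2 + 6*b - 49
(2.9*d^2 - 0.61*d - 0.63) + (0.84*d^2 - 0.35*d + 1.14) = 3.74*d^2 - 0.96*d + 0.51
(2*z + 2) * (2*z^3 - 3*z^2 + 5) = 4*z^4 - 2*z^3 - 6*z^2 + 10*z + 10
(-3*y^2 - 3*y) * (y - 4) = -3*y^3 + 9*y^2 + 12*y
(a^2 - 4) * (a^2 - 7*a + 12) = a^4 - 7*a^3 + 8*a^2 + 28*a - 48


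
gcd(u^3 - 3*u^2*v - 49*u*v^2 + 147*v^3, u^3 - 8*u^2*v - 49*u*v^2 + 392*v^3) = u^2 - 49*v^2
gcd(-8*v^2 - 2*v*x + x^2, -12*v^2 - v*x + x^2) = -4*v + x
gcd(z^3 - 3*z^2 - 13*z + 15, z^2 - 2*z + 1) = z - 1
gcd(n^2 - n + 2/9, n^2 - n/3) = n - 1/3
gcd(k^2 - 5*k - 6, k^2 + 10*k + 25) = 1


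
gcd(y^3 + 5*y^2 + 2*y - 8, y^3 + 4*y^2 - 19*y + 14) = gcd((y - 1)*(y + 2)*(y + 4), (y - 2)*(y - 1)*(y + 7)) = y - 1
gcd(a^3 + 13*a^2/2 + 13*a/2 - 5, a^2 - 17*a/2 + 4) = a - 1/2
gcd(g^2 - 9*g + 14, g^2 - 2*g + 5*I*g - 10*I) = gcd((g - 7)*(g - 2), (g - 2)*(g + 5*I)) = g - 2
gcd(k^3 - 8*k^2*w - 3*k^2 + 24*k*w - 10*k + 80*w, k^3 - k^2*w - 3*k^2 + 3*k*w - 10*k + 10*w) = k^2 - 3*k - 10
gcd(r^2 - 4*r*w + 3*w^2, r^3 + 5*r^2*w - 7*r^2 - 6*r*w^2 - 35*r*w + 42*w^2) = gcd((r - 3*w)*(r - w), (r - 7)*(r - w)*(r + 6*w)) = r - w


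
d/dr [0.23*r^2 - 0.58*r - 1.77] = 0.46*r - 0.58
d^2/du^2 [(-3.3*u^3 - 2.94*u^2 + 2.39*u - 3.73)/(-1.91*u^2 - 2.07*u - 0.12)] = (1.4210854715202e-14*u^5 - 13.918054*u^3 + 82.51971*u^2 + 92.055654*u + 31.527546)/(6.967871*u^6 + 22.654701*u^5 + 25.865793*u^4 + 11.716407*u^3 + 1.625076*u^2 + 0.089424*u + 0.001728)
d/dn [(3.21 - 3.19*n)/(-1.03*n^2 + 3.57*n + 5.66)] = (-3.2857*n^2 + 6.6126*n - 29.5151)/(1.0609*n^4 - 7.3542*n^3 + 1.0853*n^2 + 40.4124*n + 32.0356)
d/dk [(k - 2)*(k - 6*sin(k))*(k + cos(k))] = (2 - k)*(k - 6*sin(k))*(sin(k) - 1) + (2 - k)*(k + cos(k))*(6*cos(k) - 1) + (k - 6*sin(k))*(k + cos(k))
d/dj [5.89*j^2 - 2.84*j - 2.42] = 11.78*j - 2.84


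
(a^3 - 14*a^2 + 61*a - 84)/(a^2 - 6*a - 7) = (a^2 - 7*a + 12)/(a + 1)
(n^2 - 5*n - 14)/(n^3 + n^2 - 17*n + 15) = (n^2 - 5*n - 14)/(n^3 + n^2 - 17*n + 15)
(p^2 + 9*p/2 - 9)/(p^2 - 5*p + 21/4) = 2*(p + 6)/(2*p - 7)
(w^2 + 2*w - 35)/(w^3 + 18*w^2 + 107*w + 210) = (w - 5)/(w^2 + 11*w + 30)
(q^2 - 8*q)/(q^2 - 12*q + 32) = q/(q - 4)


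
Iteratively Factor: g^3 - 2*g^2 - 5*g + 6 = (g - 1)*(g^2 - g - 6) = (g - 1)*(g + 2)*(g - 3)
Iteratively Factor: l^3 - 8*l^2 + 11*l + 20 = (l + 1)*(l^2 - 9*l + 20) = (l - 4)*(l + 1)*(l - 5)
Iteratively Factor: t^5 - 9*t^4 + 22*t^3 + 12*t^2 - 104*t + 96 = (t - 2)*(t^4 - 7*t^3 + 8*t^2 + 28*t - 48) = (t - 3)*(t - 2)*(t^3 - 4*t^2 - 4*t + 16) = (t - 3)*(t - 2)^2*(t^2 - 2*t - 8) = (t - 4)*(t - 3)*(t - 2)^2*(t + 2)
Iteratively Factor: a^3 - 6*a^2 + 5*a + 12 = (a + 1)*(a^2 - 7*a + 12) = (a - 3)*(a + 1)*(a - 4)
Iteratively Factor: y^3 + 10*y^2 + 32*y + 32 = (y + 2)*(y^2 + 8*y + 16) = (y + 2)*(y + 4)*(y + 4)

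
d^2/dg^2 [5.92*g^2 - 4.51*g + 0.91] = 11.8400000000000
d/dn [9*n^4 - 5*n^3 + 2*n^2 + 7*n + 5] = 36*n^3 - 15*n^2 + 4*n + 7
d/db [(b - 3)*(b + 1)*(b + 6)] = 3*b^2 + 8*b - 15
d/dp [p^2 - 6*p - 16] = 2*p - 6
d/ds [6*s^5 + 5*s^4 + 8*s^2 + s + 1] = 30*s^4 + 20*s^3 + 16*s + 1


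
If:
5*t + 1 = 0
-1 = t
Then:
No Solution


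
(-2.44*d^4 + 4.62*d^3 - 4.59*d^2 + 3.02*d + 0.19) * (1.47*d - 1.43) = -3.5868*d^5 + 10.2806*d^4 - 13.3539*d^3 + 11.0031*d^2 - 4.0393*d - 0.2717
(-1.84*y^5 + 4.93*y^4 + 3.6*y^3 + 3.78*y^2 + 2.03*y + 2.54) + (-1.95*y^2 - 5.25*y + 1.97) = -1.84*y^5 + 4.93*y^4 + 3.6*y^3 + 1.83*y^2 - 3.22*y + 4.51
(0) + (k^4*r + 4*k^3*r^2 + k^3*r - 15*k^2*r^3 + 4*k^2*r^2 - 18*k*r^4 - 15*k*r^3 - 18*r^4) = k^4*r + 4*k^3*r^2 + k^3*r - 15*k^2*r^3 + 4*k^2*r^2 - 18*k*r^4 - 15*k*r^3 - 18*r^4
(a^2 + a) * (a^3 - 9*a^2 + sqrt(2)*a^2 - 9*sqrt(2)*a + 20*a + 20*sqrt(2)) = a^5 - 8*a^4 + sqrt(2)*a^4 - 8*sqrt(2)*a^3 + 11*a^3 + 11*sqrt(2)*a^2 + 20*a^2 + 20*sqrt(2)*a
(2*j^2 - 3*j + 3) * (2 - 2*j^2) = -4*j^4 + 6*j^3 - 2*j^2 - 6*j + 6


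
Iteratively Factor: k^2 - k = (k - 1)*(k)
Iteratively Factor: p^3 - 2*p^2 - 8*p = (p)*(p^2 - 2*p - 8) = p*(p - 4)*(p + 2)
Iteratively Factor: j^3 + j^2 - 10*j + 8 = (j - 2)*(j^2 + 3*j - 4) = (j - 2)*(j + 4)*(j - 1)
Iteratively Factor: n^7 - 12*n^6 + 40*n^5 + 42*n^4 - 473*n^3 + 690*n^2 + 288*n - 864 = (n - 4)*(n^6 - 8*n^5 + 8*n^4 + 74*n^3 - 177*n^2 - 18*n + 216) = (n - 4)*(n - 3)*(n^5 - 5*n^4 - 7*n^3 + 53*n^2 - 18*n - 72) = (n - 4)*(n - 3)*(n - 2)*(n^4 - 3*n^3 - 13*n^2 + 27*n + 36) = (n - 4)*(n - 3)*(n - 2)*(n + 3)*(n^3 - 6*n^2 + 5*n + 12) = (n - 4)*(n - 3)^2*(n - 2)*(n + 3)*(n^2 - 3*n - 4) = (n - 4)*(n - 3)^2*(n - 2)*(n + 1)*(n + 3)*(n - 4)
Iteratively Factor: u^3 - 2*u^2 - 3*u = (u)*(u^2 - 2*u - 3) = u*(u + 1)*(u - 3)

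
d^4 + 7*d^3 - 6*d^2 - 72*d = d*(d - 3)*(d + 4)*(d + 6)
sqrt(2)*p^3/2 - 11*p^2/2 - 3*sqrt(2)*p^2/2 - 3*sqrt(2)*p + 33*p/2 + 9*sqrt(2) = (p - 3)*(p - 6*sqrt(2))*(sqrt(2)*p/2 + 1/2)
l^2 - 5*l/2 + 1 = (l - 2)*(l - 1/2)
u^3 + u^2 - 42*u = u*(u - 6)*(u + 7)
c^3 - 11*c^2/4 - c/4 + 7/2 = (c - 2)*(c - 7/4)*(c + 1)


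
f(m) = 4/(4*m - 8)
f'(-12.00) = -0.00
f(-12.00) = -0.07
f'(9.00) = -0.02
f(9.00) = 0.14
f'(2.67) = -2.23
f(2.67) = 1.49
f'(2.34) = -8.65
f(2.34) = 2.94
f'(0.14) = -0.29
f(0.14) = -0.54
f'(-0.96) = -0.11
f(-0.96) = -0.34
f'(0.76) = -0.65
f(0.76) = -0.81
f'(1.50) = -4.00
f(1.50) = -2.00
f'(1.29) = -1.98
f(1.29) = -1.41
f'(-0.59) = -0.15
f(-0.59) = -0.39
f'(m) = -16/(4*m - 8)^2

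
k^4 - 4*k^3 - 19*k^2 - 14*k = k*(k - 7)*(k + 1)*(k + 2)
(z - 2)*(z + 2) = z^2 - 4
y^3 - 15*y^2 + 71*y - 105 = (y - 7)*(y - 5)*(y - 3)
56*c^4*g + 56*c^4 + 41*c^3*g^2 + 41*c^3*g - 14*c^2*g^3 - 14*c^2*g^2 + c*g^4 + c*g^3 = (-8*c + g)*(-7*c + g)*(c + g)*(c*g + c)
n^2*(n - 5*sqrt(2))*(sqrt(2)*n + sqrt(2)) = sqrt(2)*n^4 - 10*n^3 + sqrt(2)*n^3 - 10*n^2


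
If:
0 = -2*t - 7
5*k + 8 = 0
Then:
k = -8/5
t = -7/2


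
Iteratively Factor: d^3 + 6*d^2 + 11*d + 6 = (d + 2)*(d^2 + 4*d + 3) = (d + 1)*(d + 2)*(d + 3)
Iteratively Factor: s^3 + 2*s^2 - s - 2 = (s + 1)*(s^2 + s - 2) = (s + 1)*(s + 2)*(s - 1)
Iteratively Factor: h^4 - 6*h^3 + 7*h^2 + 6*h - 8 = (h - 4)*(h^3 - 2*h^2 - h + 2) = (h - 4)*(h - 1)*(h^2 - h - 2) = (h - 4)*(h - 1)*(h + 1)*(h - 2)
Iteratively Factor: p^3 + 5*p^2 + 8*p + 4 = (p + 1)*(p^2 + 4*p + 4) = (p + 1)*(p + 2)*(p + 2)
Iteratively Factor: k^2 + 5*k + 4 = (k + 1)*(k + 4)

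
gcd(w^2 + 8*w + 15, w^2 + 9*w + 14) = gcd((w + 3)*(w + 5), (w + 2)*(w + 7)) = 1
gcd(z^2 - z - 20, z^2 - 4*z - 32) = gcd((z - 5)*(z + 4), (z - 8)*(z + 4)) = z + 4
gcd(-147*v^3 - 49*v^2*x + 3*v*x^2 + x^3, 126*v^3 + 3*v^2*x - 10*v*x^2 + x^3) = -21*v^2 - 4*v*x + x^2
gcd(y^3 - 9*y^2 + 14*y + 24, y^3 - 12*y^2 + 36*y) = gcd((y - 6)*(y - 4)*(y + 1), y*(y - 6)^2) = y - 6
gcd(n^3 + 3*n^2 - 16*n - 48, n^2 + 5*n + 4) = n + 4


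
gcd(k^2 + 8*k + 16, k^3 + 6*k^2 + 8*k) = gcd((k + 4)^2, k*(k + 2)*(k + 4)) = k + 4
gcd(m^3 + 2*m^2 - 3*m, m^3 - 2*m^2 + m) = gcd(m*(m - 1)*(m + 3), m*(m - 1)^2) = m^2 - m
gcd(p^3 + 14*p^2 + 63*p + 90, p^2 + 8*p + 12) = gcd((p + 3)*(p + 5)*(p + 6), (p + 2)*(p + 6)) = p + 6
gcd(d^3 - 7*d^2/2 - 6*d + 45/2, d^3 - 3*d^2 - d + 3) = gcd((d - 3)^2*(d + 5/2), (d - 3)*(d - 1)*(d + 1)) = d - 3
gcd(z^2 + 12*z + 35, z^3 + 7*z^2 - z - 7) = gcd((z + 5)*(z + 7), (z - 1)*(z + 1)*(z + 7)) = z + 7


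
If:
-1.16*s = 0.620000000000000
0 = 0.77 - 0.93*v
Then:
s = -0.53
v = 0.83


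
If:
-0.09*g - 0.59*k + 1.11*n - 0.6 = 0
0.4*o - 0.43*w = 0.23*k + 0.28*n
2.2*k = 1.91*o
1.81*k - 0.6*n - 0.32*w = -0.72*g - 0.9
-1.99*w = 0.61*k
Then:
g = -2.02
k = 0.49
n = 0.64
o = 0.57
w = -0.15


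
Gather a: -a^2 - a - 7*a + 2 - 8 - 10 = -a^2 - 8*a - 16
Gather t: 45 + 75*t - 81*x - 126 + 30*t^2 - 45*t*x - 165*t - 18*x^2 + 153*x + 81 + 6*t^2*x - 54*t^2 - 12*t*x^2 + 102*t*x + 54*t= t^2*(6*x - 24) + t*(-12*x^2 + 57*x - 36) - 18*x^2 + 72*x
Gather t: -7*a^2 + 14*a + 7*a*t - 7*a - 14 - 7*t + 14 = -7*a^2 + 7*a + t*(7*a - 7)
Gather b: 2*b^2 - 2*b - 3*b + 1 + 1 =2*b^2 - 5*b + 2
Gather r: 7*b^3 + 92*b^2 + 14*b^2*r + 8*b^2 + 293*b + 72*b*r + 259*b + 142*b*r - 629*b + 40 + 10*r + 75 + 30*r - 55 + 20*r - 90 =7*b^3 + 100*b^2 - 77*b + r*(14*b^2 + 214*b + 60) - 30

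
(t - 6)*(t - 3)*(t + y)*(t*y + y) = t^4*y + t^3*y^2 - 8*t^3*y - 8*t^2*y^2 + 9*t^2*y + 9*t*y^2 + 18*t*y + 18*y^2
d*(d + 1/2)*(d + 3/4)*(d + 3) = d^4 + 17*d^3/4 + 33*d^2/8 + 9*d/8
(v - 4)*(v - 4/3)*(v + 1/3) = v^3 - 5*v^2 + 32*v/9 + 16/9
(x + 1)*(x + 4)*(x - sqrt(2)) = x^3 - sqrt(2)*x^2 + 5*x^2 - 5*sqrt(2)*x + 4*x - 4*sqrt(2)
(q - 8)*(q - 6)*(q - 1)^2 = q^4 - 16*q^3 + 77*q^2 - 110*q + 48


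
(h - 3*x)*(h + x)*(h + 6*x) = h^3 + 4*h^2*x - 15*h*x^2 - 18*x^3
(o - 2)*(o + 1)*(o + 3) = o^3 + 2*o^2 - 5*o - 6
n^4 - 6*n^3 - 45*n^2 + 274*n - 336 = (n - 8)*(n - 3)*(n - 2)*(n + 7)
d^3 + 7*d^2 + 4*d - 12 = (d - 1)*(d + 2)*(d + 6)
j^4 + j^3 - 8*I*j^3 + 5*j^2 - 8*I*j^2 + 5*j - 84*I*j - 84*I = (j + 1)*(j - 7*I)*(j - 4*I)*(j + 3*I)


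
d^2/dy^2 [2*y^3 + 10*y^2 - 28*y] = 12*y + 20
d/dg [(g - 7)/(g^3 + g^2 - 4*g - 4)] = (g^3 + g^2 - 4*g - (g - 7)*(3*g^2 + 2*g - 4) - 4)/(g^3 + g^2 - 4*g - 4)^2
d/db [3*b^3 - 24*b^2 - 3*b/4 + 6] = 9*b^2 - 48*b - 3/4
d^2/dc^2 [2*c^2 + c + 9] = 4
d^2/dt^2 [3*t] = 0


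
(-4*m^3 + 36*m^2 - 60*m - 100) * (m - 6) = -4*m^4 + 60*m^3 - 276*m^2 + 260*m + 600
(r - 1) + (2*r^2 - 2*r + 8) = 2*r^2 - r + 7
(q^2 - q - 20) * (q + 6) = q^3 + 5*q^2 - 26*q - 120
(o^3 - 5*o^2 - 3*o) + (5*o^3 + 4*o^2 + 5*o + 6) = 6*o^3 - o^2 + 2*o + 6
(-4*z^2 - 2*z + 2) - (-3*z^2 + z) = -z^2 - 3*z + 2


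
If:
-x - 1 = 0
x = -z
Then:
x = -1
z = 1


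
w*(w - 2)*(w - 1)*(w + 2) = w^4 - w^3 - 4*w^2 + 4*w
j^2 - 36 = (j - 6)*(j + 6)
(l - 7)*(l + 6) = l^2 - l - 42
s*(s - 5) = s^2 - 5*s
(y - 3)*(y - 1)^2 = y^3 - 5*y^2 + 7*y - 3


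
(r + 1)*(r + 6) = r^2 + 7*r + 6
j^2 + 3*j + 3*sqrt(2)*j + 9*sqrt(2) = (j + 3)*(j + 3*sqrt(2))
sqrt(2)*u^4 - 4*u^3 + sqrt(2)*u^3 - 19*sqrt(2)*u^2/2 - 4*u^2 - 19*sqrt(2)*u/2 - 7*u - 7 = (u + 1)*(u - 7*sqrt(2)/2)*(u + sqrt(2))*(sqrt(2)*u + 1)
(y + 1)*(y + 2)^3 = y^4 + 7*y^3 + 18*y^2 + 20*y + 8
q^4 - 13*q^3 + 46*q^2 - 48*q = q*(q - 8)*(q - 3)*(q - 2)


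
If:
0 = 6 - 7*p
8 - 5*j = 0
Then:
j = 8/5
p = 6/7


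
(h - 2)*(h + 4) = h^2 + 2*h - 8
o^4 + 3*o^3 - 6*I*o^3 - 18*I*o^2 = o^2*(o + 3)*(o - 6*I)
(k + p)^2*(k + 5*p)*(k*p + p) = k^4*p + 7*k^3*p^2 + k^3*p + 11*k^2*p^3 + 7*k^2*p^2 + 5*k*p^4 + 11*k*p^3 + 5*p^4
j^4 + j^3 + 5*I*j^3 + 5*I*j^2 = j^2*(j + 1)*(j + 5*I)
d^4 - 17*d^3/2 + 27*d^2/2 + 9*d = d*(d - 6)*(d - 3)*(d + 1/2)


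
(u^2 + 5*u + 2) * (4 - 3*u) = -3*u^3 - 11*u^2 + 14*u + 8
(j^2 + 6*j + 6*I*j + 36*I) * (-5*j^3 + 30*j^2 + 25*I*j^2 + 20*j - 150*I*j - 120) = -5*j^5 - 5*I*j^4 + 50*j^3 + 300*I*j^2 + 4680*j - 4320*I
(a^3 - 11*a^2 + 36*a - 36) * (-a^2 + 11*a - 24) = -a^5 + 22*a^4 - 181*a^3 + 696*a^2 - 1260*a + 864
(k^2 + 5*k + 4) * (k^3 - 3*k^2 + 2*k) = k^5 + 2*k^4 - 9*k^3 - 2*k^2 + 8*k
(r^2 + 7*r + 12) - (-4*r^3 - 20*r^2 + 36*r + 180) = 4*r^3 + 21*r^2 - 29*r - 168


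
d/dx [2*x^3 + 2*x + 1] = 6*x^2 + 2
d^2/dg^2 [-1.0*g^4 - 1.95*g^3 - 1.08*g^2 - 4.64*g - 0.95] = -12.0*g^2 - 11.7*g - 2.16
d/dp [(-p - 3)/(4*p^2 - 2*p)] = (p^2 + 6*p - 3/2)/(p^2*(4*p^2 - 4*p + 1))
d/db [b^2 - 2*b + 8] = 2*b - 2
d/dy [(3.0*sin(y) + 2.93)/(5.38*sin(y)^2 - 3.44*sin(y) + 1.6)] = (-16.14*sin(y)^2 - 31.5268*sin(y) + 14.8792)*cos(y)/(28.9444*sin(y)^4 - 37.0144*sin(y)^3 + 29.0496*sin(y)^2 - 11.008*sin(y) + 2.56)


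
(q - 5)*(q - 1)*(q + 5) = q^3 - q^2 - 25*q + 25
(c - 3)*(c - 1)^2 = c^3 - 5*c^2 + 7*c - 3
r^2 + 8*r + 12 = (r + 2)*(r + 6)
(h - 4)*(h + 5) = h^2 + h - 20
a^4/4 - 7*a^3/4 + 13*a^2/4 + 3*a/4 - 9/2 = (a/4 + 1/4)*(a - 3)^2*(a - 2)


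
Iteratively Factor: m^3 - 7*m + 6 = (m + 3)*(m^2 - 3*m + 2) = (m - 2)*(m + 3)*(m - 1)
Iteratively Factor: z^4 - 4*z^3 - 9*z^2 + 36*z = (z - 3)*(z^3 - z^2 - 12*z) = z*(z - 3)*(z^2 - z - 12) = z*(z - 3)*(z + 3)*(z - 4)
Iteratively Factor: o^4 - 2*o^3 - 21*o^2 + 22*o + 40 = (o + 4)*(o^3 - 6*o^2 + 3*o + 10) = (o - 2)*(o + 4)*(o^2 - 4*o - 5) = (o - 5)*(o - 2)*(o + 4)*(o + 1)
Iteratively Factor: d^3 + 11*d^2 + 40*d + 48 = (d + 4)*(d^2 + 7*d + 12) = (d + 4)^2*(d + 3)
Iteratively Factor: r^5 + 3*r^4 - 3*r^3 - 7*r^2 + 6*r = (r - 1)*(r^4 + 4*r^3 + r^2 - 6*r) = (r - 1)^2*(r^3 + 5*r^2 + 6*r) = (r - 1)^2*(r + 3)*(r^2 + 2*r) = (r - 1)^2*(r + 2)*(r + 3)*(r)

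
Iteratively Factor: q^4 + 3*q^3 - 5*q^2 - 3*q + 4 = (q + 1)*(q^3 + 2*q^2 - 7*q + 4) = (q - 1)*(q + 1)*(q^2 + 3*q - 4) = (q - 1)*(q + 1)*(q + 4)*(q - 1)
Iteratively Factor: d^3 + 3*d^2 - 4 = (d - 1)*(d^2 + 4*d + 4) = (d - 1)*(d + 2)*(d + 2)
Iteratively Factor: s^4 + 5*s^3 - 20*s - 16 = (s + 1)*(s^3 + 4*s^2 - 4*s - 16) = (s - 2)*(s + 1)*(s^2 + 6*s + 8) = (s - 2)*(s + 1)*(s + 2)*(s + 4)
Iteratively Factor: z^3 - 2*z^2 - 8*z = (z - 4)*(z^2 + 2*z) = z*(z - 4)*(z + 2)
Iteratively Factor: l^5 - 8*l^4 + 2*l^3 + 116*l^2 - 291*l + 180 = (l + 4)*(l^4 - 12*l^3 + 50*l^2 - 84*l + 45) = (l - 5)*(l + 4)*(l^3 - 7*l^2 + 15*l - 9) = (l - 5)*(l - 3)*(l + 4)*(l^2 - 4*l + 3) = (l - 5)*(l - 3)^2*(l + 4)*(l - 1)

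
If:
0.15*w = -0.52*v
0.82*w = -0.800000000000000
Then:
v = 0.28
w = -0.98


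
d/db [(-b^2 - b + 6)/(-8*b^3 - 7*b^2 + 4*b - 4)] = (-8*b^4 - 16*b^3 + 133*b^2 + 92*b - 20)/(64*b^6 + 112*b^5 - 15*b^4 + 8*b^3 + 72*b^2 - 32*b + 16)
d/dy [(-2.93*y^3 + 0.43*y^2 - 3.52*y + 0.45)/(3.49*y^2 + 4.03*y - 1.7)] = (-10.2257*y^4 - 23.6158*y^3 + 28.9607*y^2 - 4.603*y + 4.1705)/(12.1801*y^4 + 28.1294*y^3 + 4.3749*y^2 - 13.702*y + 2.89)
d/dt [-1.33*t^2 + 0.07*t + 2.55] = 0.07 - 2.66*t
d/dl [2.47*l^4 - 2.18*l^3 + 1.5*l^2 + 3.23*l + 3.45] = 9.88*l^3 - 6.54*l^2 + 3.0*l + 3.23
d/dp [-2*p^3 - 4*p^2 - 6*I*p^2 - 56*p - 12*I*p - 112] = -6*p^2 - p*(8 + 12*I) - 56 - 12*I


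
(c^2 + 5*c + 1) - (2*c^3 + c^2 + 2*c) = -2*c^3 + 3*c + 1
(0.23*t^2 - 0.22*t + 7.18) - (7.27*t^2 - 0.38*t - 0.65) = -7.04*t^2 + 0.16*t + 7.83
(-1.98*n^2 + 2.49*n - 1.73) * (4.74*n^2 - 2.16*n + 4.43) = -9.3852*n^4 + 16.0794*n^3 - 22.35*n^2 + 14.7675*n - 7.6639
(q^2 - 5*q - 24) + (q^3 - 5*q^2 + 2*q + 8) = q^3 - 4*q^2 - 3*q - 16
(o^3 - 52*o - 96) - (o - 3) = o^3 - 53*o - 93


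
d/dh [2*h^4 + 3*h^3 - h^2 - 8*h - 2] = 8*h^3 + 9*h^2 - 2*h - 8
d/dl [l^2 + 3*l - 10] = 2*l + 3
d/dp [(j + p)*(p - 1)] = j + 2*p - 1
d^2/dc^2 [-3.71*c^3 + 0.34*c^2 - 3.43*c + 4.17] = 0.68 - 22.26*c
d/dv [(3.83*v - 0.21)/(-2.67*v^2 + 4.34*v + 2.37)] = (10.2261*v^2 - 1.1214*v + 9.9885)/(7.1289*v^4 - 23.1756*v^3 + 6.1798*v^2 + 20.5716*v + 5.6169)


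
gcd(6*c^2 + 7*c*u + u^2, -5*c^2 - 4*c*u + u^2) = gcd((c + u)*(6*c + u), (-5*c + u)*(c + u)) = c + u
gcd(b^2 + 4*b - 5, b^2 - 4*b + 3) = b - 1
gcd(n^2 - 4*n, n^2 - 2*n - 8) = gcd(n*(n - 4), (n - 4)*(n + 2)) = n - 4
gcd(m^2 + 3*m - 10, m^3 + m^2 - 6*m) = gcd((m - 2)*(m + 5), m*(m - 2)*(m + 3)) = m - 2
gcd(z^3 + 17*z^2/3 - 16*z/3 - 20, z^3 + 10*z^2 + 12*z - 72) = z^2 + 4*z - 12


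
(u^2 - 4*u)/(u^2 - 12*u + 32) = u/(u - 8)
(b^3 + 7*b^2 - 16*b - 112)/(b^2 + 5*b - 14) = (b^2 - 16)/(b - 2)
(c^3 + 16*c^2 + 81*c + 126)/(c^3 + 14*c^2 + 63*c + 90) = (c + 7)/(c + 5)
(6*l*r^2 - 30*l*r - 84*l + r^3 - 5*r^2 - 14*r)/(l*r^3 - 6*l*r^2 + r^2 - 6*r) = (6*l*r^2 - 30*l*r - 84*l + r^3 - 5*r^2 - 14*r)/(r*(l*r^2 - 6*l*r + r - 6))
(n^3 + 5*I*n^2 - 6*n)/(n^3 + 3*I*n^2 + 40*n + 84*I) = n*(n + 3*I)/(n^2 + I*n + 42)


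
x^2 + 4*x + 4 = (x + 2)^2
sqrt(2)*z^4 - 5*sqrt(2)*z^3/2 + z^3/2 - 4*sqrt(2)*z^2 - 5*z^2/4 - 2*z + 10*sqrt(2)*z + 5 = (z - 5/2)*(z - 2)*(z + 2)*(sqrt(2)*z + 1/2)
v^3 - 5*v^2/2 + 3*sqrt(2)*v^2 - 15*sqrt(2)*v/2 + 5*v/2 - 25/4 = (v - 5/2)*(v + sqrt(2)/2)*(v + 5*sqrt(2)/2)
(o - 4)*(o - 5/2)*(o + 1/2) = o^3 - 6*o^2 + 27*o/4 + 5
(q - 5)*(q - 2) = q^2 - 7*q + 10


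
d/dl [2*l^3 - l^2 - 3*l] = 6*l^2 - 2*l - 3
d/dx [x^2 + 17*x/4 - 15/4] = 2*x + 17/4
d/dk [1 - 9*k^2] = -18*k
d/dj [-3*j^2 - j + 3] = -6*j - 1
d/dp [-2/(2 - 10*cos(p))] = 5*sin(p)/(5*cos(p) - 1)^2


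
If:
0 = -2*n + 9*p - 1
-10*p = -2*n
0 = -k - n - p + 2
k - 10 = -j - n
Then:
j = 7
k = 8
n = -5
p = -1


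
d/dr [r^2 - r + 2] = 2*r - 1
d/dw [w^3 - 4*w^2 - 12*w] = 3*w^2 - 8*w - 12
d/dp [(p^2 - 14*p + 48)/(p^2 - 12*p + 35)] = 2*(p^2 - 13*p + 43)/(p^4 - 24*p^3 + 214*p^2 - 840*p + 1225)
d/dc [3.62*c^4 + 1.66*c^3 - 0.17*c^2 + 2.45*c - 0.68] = 14.48*c^3 + 4.98*c^2 - 0.34*c + 2.45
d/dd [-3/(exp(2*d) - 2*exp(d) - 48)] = 6*(exp(d) - 1)*exp(d)/(-exp(2*d) + 2*exp(d) + 48)^2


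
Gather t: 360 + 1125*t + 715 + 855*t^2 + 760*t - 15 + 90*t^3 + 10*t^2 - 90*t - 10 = 90*t^3 + 865*t^2 + 1795*t + 1050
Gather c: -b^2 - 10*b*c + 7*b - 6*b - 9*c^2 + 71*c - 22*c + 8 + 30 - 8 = -b^2 + b - 9*c^2 + c*(49 - 10*b) + 30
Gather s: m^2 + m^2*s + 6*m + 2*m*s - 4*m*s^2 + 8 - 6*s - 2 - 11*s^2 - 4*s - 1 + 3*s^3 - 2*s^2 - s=m^2 + 6*m + 3*s^3 + s^2*(-4*m - 13) + s*(m^2 + 2*m - 11) + 5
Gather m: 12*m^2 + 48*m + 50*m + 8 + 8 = 12*m^2 + 98*m + 16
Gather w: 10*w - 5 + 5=10*w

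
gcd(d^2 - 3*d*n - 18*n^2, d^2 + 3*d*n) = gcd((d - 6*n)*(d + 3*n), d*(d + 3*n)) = d + 3*n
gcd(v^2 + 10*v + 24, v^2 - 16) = v + 4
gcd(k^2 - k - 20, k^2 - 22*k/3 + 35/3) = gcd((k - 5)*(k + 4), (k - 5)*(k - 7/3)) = k - 5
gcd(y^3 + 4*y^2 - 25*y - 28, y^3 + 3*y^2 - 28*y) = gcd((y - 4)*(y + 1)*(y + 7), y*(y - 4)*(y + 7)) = y^2 + 3*y - 28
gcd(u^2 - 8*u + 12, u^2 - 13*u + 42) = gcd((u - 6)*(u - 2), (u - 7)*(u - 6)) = u - 6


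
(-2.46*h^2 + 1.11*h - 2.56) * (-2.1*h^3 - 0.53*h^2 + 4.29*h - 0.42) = 5.166*h^5 - 1.0272*h^4 - 5.7657*h^3 + 7.1519*h^2 - 11.4486*h + 1.0752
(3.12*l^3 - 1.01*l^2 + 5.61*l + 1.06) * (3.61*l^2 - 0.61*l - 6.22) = 11.2632*l^5 - 5.5493*l^4 + 1.4618*l^3 + 6.6867*l^2 - 35.5408*l - 6.5932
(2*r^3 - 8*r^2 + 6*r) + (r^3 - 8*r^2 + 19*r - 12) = 3*r^3 - 16*r^2 + 25*r - 12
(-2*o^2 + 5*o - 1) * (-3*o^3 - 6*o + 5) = 6*o^5 - 15*o^4 + 15*o^3 - 40*o^2 + 31*o - 5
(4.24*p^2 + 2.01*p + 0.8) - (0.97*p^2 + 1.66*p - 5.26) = 3.27*p^2 + 0.35*p + 6.06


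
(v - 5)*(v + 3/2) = v^2 - 7*v/2 - 15/2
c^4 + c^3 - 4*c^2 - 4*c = c*(c - 2)*(c + 1)*(c + 2)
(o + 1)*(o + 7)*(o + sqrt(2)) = o^3 + sqrt(2)*o^2 + 8*o^2 + 7*o + 8*sqrt(2)*o + 7*sqrt(2)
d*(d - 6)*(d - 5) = d^3 - 11*d^2 + 30*d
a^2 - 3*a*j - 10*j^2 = (a - 5*j)*(a + 2*j)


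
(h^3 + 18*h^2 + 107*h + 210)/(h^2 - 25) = (h^2 + 13*h + 42)/(h - 5)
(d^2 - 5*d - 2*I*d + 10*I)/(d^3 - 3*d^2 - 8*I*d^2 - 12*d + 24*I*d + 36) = (d - 5)/(d^2 + d*(-3 - 6*I) + 18*I)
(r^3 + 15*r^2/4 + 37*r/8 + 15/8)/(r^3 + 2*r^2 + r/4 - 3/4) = (4*r + 5)/(2*(2*r - 1))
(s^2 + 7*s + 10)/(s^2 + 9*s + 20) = (s + 2)/(s + 4)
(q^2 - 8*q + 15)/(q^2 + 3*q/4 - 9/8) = 8*(q^2 - 8*q + 15)/(8*q^2 + 6*q - 9)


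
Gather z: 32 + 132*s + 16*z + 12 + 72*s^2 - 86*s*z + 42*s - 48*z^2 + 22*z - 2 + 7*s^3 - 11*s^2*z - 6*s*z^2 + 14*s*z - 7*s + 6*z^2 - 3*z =7*s^3 + 72*s^2 + 167*s + z^2*(-6*s - 42) + z*(-11*s^2 - 72*s + 35) + 42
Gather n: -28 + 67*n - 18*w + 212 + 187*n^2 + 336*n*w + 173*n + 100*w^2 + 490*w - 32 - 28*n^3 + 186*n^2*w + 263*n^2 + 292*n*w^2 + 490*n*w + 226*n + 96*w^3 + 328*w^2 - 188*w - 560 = -28*n^3 + n^2*(186*w + 450) + n*(292*w^2 + 826*w + 466) + 96*w^3 + 428*w^2 + 284*w - 408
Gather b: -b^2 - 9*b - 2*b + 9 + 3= -b^2 - 11*b + 12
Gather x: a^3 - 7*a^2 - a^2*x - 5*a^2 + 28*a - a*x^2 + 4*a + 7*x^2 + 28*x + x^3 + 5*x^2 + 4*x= a^3 - 12*a^2 + 32*a + x^3 + x^2*(12 - a) + x*(32 - a^2)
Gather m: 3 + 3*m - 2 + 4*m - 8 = 7*m - 7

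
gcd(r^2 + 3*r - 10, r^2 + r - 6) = r - 2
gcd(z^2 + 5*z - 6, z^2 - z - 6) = 1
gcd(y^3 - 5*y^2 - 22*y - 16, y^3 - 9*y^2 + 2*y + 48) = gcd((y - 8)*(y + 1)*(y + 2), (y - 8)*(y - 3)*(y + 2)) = y^2 - 6*y - 16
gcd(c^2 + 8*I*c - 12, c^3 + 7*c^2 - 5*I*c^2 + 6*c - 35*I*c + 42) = 1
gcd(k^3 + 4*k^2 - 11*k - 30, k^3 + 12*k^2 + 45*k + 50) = k^2 + 7*k + 10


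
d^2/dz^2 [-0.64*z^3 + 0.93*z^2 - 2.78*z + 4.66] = 1.86 - 3.84*z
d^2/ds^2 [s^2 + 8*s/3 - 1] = 2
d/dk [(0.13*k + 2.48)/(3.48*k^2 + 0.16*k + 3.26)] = (-0.4524*k^2 - 17.2608*k + 0.027)/(12.1104*k^4 + 1.1136*k^3 + 22.7152*k^2 + 1.0432*k + 10.6276)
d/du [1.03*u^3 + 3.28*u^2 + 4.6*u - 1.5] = 3.09*u^2 + 6.56*u + 4.6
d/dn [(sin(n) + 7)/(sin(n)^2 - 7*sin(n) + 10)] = (-14*sin(n) + cos(n)^2 + 58)*cos(n)/(sin(n)^2 - 7*sin(n) + 10)^2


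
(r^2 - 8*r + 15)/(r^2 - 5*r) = (r - 3)/r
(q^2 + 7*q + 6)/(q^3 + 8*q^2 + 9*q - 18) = (q + 1)/(q^2 + 2*q - 3)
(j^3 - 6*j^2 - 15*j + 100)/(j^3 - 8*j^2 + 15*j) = (j^2 - j - 20)/(j*(j - 3))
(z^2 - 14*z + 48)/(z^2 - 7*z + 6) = (z - 8)/(z - 1)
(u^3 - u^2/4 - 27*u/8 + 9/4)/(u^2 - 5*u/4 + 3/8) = (2*u^2 + u - 6)/(2*u - 1)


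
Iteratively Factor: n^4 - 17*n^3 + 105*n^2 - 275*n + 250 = (n - 5)*(n^3 - 12*n^2 + 45*n - 50) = (n - 5)^2*(n^2 - 7*n + 10) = (n - 5)^2*(n - 2)*(n - 5)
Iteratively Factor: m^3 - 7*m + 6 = (m - 1)*(m^2 + m - 6) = (m - 2)*(m - 1)*(m + 3)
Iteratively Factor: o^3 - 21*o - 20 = (o + 1)*(o^2 - o - 20) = (o - 5)*(o + 1)*(o + 4)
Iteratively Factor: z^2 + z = (z + 1)*(z)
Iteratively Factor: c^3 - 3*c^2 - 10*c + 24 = (c - 4)*(c^2 + c - 6) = (c - 4)*(c - 2)*(c + 3)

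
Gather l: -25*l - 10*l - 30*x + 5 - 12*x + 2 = -35*l - 42*x + 7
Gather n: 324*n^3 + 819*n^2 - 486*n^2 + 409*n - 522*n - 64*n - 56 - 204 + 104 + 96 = 324*n^3 + 333*n^2 - 177*n - 60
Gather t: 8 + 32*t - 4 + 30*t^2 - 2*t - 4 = 30*t^2 + 30*t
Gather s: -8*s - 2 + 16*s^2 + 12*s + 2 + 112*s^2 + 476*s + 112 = 128*s^2 + 480*s + 112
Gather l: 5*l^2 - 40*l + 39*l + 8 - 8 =5*l^2 - l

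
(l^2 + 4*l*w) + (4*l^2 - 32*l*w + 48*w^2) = 5*l^2 - 28*l*w + 48*w^2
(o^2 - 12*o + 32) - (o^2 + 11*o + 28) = 4 - 23*o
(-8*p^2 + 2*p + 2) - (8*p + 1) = -8*p^2 - 6*p + 1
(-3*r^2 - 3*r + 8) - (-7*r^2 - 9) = 4*r^2 - 3*r + 17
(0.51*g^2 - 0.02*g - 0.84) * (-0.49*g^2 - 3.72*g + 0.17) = -0.2499*g^4 - 1.8874*g^3 + 0.5727*g^2 + 3.1214*g - 0.1428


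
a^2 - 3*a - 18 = (a - 6)*(a + 3)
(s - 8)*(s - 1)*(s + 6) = s^3 - 3*s^2 - 46*s + 48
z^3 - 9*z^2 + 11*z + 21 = (z - 7)*(z - 3)*(z + 1)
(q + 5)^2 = q^2 + 10*q + 25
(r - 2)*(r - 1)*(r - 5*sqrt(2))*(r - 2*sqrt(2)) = r^4 - 7*sqrt(2)*r^3 - 3*r^3 + 22*r^2 + 21*sqrt(2)*r^2 - 60*r - 14*sqrt(2)*r + 40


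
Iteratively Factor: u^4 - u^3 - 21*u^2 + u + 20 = (u - 5)*(u^3 + 4*u^2 - u - 4) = (u - 5)*(u - 1)*(u^2 + 5*u + 4) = (u - 5)*(u - 1)*(u + 4)*(u + 1)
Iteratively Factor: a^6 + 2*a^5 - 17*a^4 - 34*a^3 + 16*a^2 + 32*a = (a + 4)*(a^5 - 2*a^4 - 9*a^3 + 2*a^2 + 8*a) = a*(a + 4)*(a^4 - 2*a^3 - 9*a^2 + 2*a + 8) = a*(a - 1)*(a + 4)*(a^3 - a^2 - 10*a - 8) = a*(a - 1)*(a + 2)*(a + 4)*(a^2 - 3*a - 4) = a*(a - 4)*(a - 1)*(a + 2)*(a + 4)*(a + 1)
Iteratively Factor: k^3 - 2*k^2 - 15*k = (k + 3)*(k^2 - 5*k) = (k - 5)*(k + 3)*(k)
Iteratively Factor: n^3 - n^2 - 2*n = (n + 1)*(n^2 - 2*n) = (n - 2)*(n + 1)*(n)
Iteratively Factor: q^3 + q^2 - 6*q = (q + 3)*(q^2 - 2*q) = (q - 2)*(q + 3)*(q)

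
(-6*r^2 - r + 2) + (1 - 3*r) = -6*r^2 - 4*r + 3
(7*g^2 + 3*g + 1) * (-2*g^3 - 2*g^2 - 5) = -14*g^5 - 20*g^4 - 8*g^3 - 37*g^2 - 15*g - 5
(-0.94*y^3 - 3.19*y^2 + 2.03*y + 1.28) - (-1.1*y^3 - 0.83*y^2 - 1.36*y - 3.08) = 0.16*y^3 - 2.36*y^2 + 3.39*y + 4.36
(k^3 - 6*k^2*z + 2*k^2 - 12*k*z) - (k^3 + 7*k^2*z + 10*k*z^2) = -13*k^2*z + 2*k^2 - 10*k*z^2 - 12*k*z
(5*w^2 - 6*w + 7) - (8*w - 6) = 5*w^2 - 14*w + 13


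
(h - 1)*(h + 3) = h^2 + 2*h - 3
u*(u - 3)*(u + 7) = u^3 + 4*u^2 - 21*u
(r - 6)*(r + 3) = r^2 - 3*r - 18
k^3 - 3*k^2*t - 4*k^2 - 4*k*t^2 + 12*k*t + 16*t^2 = (k - 4)*(k - 4*t)*(k + t)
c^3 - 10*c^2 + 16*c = c*(c - 8)*(c - 2)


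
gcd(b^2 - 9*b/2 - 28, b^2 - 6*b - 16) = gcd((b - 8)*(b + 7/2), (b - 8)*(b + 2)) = b - 8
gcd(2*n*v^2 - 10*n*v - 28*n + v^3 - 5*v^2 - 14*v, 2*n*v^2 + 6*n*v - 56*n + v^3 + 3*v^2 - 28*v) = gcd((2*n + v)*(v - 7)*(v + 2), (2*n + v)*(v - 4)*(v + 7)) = 2*n + v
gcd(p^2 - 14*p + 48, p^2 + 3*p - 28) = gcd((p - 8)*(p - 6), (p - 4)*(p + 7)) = 1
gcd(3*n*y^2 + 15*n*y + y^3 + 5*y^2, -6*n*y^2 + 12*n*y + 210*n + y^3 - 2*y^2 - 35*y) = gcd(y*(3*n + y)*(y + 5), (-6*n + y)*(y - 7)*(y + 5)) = y + 5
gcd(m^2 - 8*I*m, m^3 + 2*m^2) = m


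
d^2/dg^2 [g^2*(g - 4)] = 6*g - 8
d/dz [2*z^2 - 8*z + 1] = 4*z - 8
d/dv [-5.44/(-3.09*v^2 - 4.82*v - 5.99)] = (-33.6192*v - 26.2208)/(3.09*v^2 + 4.82*v + 5.99)^2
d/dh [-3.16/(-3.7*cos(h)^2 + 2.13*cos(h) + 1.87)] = (23.384*cos(h) - 6.7308)*sin(h)/(-3.7*cos(h)^2 + 2.13*cos(h) + 1.87)^2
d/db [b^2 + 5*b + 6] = 2*b + 5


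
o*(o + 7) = o^2 + 7*o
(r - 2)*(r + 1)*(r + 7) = r^3 + 6*r^2 - 9*r - 14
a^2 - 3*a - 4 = (a - 4)*(a + 1)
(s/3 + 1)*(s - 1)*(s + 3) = s^3/3 + 5*s^2/3 + s - 3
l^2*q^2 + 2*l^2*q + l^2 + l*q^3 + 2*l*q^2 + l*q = (l + q)*(q + 1)*(l*q + l)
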